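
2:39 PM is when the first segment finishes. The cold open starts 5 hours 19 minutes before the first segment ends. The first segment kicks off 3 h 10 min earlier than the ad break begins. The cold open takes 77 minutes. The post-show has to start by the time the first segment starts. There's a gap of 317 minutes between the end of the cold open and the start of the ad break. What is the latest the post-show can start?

12:44 PM

The cold open starts at 2:39 PM − 319 min = 9:20 AM.
The cold open ends at 9:20 AM + 77 min = 10:37 AM.
The ad break starts at 10:37 AM + 317 min = 3:54 PM.
The first segment starts at 3:54 PM − 190 min = 12:44 PM.
The post-show is bounded by the first segment, so the latest it can start is 12:44 PM.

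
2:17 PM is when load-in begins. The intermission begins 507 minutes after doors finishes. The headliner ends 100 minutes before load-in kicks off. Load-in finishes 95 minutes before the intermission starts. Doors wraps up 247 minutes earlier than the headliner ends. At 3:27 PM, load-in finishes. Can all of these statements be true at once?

No

The headliner ends at 2:17 PM − 100 min = 12:37 PM.
Doors ends at 12:37 PM − 247 min = 8:30 AM.
The intermission starts at 8:30 AM + 507 min = 4:57 PM.
Load-in ends at 4:57 PM − 95 min = 3:22 PM.
But load-in is also said to end at 3:27 PM — a 5-minute conflict.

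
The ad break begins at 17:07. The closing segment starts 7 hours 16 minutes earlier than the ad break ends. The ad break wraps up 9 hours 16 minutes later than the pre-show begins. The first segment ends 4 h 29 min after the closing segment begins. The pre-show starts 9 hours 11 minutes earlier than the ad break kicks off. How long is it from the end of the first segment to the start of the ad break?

2 hours 42 minutes

The pre-show starts at 17:07 − 551 min = 07:56.
The ad break ends at 07:56 + 556 min = 17:12.
The closing segment starts at 17:12 − 436 min = 09:56.
The first segment ends at 09:56 + 269 min = 14:25.
From 14:25 to 17:07 is 2 hours 42 minutes.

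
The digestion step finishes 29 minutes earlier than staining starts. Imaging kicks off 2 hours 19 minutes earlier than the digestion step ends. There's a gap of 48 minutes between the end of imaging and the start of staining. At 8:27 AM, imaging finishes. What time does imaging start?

6:27 AM

Staining starts at 8:27 AM + 48 min = 9:15 AM.
The digestion step ends at 9:15 AM − 29 min = 8:46 AM.
Imaging starts at 8:46 AM − 139 min = 6:27 AM.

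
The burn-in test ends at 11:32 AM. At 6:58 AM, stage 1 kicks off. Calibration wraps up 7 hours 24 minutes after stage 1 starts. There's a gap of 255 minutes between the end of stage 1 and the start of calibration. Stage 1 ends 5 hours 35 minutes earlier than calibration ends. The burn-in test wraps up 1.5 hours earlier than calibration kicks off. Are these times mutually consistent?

Calibration ends at 6:58 AM + 444 min = 2:22 PM.
Stage 1 ends at 2:22 PM − 335 min = 8:47 AM.
Calibration starts at 8:47 AM + 255 min = 1:02 PM.
The burn-in test ends at 1:02 PM − 90 min = 11:32 AM.
That matches the stated 11:32 AM, so the schedule is consistent.

Yes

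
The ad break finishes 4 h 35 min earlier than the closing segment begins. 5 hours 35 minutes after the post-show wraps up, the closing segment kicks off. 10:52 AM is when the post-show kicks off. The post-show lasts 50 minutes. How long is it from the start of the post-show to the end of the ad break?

110 minutes

The post-show ends at 10:52 AM + 50 min = 11:42 AM.
The closing segment starts at 11:42 AM + 335 min = 5:17 PM.
The ad break ends at 5:17 PM − 275 min = 12:42 PM.
From 10:52 AM to 12:42 PM is 110 minutes.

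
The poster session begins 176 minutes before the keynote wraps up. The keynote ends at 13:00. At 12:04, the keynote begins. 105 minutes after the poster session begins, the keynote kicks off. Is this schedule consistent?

The poster session starts at 13:00 − 176 min = 10:04.
The keynote starts at 10:04 + 105 min = 11:49.
But the keynote is also said to start at 12:04 — a 15-minute conflict.

No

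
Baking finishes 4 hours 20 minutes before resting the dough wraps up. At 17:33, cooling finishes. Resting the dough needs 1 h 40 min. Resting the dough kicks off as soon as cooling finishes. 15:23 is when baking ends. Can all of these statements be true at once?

Resting the dough starts at 17:33.
Resting the dough ends at 17:33 + 100 min = 19:13.
Baking ends at 19:13 − 260 min = 14:53.
But baking is also said to end at 15:23 — a 30-minute conflict.

No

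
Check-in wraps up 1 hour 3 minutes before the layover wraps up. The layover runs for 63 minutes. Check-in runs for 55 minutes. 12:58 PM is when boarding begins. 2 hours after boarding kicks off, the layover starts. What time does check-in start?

The layover starts at 12:58 PM + 120 min = 2:58 PM.
The layover ends at 2:58 PM + 63 min = 4:01 PM.
Check-in ends at 4:01 PM − 63 min = 2:58 PM.
Check-in starts at 2:58 PM − 55 min = 2:03 PM.

2:03 PM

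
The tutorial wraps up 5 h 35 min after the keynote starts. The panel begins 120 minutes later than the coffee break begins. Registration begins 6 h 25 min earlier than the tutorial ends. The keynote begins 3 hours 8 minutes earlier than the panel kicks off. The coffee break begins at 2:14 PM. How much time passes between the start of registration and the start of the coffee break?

The panel starts at 2:14 PM + 120 min = 4:14 PM.
The keynote starts at 4:14 PM − 188 min = 1:06 PM.
The tutorial ends at 1:06 PM + 335 min = 6:41 PM.
Registration starts at 6:41 PM − 385 min = 12:16 PM.
From 12:16 PM to 2:14 PM is 1 hour 58 minutes.

1 hour 58 minutes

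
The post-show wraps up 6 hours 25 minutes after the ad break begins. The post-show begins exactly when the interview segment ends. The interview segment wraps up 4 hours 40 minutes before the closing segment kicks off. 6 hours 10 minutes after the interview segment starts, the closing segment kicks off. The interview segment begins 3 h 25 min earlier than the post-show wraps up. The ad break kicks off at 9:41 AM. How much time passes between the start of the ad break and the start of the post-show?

270 minutes

The post-show ends at 9:41 AM + 385 min = 4:06 PM.
The interview segment starts at 4:06 PM − 205 min = 12:41 PM.
The closing segment starts at 12:41 PM + 370 min = 6:51 PM.
The interview segment ends at 6:51 PM − 280 min = 2:11 PM.
So the post-show starts at 2:11 PM.
From 9:41 AM to 2:11 PM is 270 minutes.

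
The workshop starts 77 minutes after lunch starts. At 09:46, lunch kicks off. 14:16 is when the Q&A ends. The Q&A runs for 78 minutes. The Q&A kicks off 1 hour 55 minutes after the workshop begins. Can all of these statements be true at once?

The workshop starts at 09:46 + 77 min = 11:03.
The Q&A starts at 11:03 + 115 min = 12:58.
The Q&A ends at 12:58 + 78 min = 14:16.
That matches the stated 14:16, so the schedule is consistent.

Yes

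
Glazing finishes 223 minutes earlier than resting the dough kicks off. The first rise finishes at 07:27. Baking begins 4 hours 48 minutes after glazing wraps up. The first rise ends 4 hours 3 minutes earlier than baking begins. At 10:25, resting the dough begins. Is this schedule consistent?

Glazing ends at 10:25 − 223 min = 06:42.
Baking starts at 06:42 + 288 min = 11:30.
The first rise ends at 11:30 − 243 min = 07:27.
That matches the stated 07:27, so the schedule is consistent.

Yes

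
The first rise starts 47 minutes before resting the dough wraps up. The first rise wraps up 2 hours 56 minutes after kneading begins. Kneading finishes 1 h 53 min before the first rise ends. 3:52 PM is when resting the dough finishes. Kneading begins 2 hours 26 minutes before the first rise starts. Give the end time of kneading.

The first rise starts at 3:52 PM − 47 min = 3:05 PM.
Kneading starts at 3:05 PM − 146 min = 12:39 PM.
The first rise ends at 12:39 PM + 176 min = 3:35 PM.
Kneading ends at 3:35 PM − 113 min = 1:42 PM.

1:42 PM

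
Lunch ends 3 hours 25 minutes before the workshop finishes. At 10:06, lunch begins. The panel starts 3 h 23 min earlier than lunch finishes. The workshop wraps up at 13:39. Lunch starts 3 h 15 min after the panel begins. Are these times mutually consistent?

Lunch ends at 13:39 − 205 min = 10:14.
The panel starts at 10:14 − 203 min = 06:51.
Lunch starts at 06:51 + 195 min = 10:06.
That matches the stated 10:06, so the schedule is consistent.

Yes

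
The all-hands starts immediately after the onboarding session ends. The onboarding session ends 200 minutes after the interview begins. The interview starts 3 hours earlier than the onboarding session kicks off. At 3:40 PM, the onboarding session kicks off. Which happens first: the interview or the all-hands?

the interview

The interview starts at 3:40 PM − 180 min = 12:40 PM.
The onboarding session ends at 12:40 PM + 200 min = 4:00 PM.
So the all-hands starts at 4:00 PM.
The interview starts at 12:40 PM and the all-hands starts at 4:00 PM, so the interview is first.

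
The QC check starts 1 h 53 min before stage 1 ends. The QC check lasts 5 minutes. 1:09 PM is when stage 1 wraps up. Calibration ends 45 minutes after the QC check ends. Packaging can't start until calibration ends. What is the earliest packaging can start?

The QC check starts at 1:09 PM − 113 min = 11:16 AM.
The QC check ends at 11:16 AM + 5 min = 11:21 AM.
Calibration ends at 11:21 AM + 45 min = 12:06 PM.
Packaging is bounded by calibration, so the earliest it can start is 12:06 PM.

12:06 PM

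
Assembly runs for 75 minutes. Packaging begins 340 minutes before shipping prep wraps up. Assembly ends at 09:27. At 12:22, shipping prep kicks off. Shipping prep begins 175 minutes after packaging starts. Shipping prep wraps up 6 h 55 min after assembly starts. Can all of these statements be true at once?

Yes

Assembly starts at 09:27 − 75 min = 08:12.
Shipping prep ends at 08:12 + 415 min = 15:07.
Packaging starts at 15:07 − 340 min = 09:27.
Shipping prep starts at 09:27 + 175 min = 12:22.
That matches the stated 12:22, so the schedule is consistent.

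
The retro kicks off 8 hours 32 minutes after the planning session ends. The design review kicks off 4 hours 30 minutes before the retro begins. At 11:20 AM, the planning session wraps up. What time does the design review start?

3:22 PM

The retro starts at 11:20 AM + 512 min = 7:52 PM.
The design review starts at 7:52 PM − 270 min = 3:22 PM.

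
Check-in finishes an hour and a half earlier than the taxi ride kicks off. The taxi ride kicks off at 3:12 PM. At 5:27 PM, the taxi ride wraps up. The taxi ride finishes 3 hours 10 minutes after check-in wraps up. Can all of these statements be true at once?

Check-in ends at 3:12 PM − 90 min = 1:42 PM.
The taxi ride ends at 1:42 PM + 190 min = 4:52 PM.
But the taxi ride is also said to end at 5:27 PM — a 35-minute conflict.

No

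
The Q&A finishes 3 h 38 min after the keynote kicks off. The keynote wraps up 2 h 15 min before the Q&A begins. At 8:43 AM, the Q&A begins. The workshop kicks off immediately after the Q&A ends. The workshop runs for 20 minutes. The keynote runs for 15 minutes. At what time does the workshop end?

The keynote ends at 8:43 AM − 135 min = 6:28 AM.
The keynote starts at 6:28 AM − 15 min = 6:13 AM.
The Q&A ends at 6:13 AM + 218 min = 9:51 AM.
So the workshop starts at 9:51 AM.
The workshop ends at 9:51 AM + 20 min = 10:11 AM.

10:11 AM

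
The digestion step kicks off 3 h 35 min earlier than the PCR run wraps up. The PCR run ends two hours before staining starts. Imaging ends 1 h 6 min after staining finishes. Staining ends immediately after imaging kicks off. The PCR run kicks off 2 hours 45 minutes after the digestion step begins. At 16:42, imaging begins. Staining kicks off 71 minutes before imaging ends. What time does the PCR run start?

13:47

Staining ends at 16:42.
Imaging ends at 16:42 + 66 min = 17:48.
Staining starts at 17:48 − 71 min = 16:37.
The PCR run ends at 16:37 − 120 min = 14:37.
The digestion step starts at 14:37 − 215 min = 11:02.
The PCR run starts at 11:02 + 165 min = 13:47.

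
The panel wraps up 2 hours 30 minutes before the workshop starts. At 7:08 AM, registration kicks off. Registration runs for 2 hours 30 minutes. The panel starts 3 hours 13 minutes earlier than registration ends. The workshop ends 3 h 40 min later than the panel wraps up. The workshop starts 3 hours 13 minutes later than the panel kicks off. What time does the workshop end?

Registration ends at 7:08 AM + 150 min = 9:38 AM.
The panel starts at 9:38 AM − 193 min = 6:25 AM.
The workshop starts at 6:25 AM + 193 min = 9:38 AM.
The panel ends at 9:38 AM − 150 min = 7:08 AM.
The workshop ends at 7:08 AM + 220 min = 10:48 AM.

10:48 AM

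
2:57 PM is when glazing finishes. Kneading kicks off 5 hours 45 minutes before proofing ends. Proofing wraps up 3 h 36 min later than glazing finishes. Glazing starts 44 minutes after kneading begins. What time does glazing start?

Proofing ends at 2:57 PM + 216 min = 6:33 PM.
Kneading starts at 6:33 PM − 345 min = 12:48 PM.
Glazing starts at 12:48 PM + 44 min = 1:32 PM.

1:32 PM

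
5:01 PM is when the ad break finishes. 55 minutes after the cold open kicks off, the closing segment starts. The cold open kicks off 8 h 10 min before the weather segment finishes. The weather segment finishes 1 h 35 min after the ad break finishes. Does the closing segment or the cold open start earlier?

The weather segment ends at 5:01 PM + 95 min = 6:36 PM.
The cold open starts at 6:36 PM − 490 min = 10:26 AM.
The closing segment starts at 10:26 AM + 55 min = 11:21 AM.
The closing segment starts at 11:21 AM and the cold open starts at 10:26 AM, so the cold open is first.

the cold open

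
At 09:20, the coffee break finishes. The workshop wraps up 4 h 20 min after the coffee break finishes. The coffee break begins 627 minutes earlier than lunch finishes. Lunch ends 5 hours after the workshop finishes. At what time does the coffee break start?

The workshop ends at 09:20 + 260 min = 13:40.
Lunch ends at 13:40 + 300 min = 18:40.
The coffee break starts at 18:40 − 627 min = 08:13.

08:13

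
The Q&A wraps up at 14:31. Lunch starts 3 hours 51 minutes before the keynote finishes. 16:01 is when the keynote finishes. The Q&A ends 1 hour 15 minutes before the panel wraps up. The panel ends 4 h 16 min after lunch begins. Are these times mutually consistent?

No

Lunch starts at 16:01 − 231 min = 12:10.
The panel ends at 12:10 + 256 min = 16:26.
The Q&A ends at 16:26 − 75 min = 15:11.
But the Q&A is also said to end at 14:31 — a 40-minute conflict.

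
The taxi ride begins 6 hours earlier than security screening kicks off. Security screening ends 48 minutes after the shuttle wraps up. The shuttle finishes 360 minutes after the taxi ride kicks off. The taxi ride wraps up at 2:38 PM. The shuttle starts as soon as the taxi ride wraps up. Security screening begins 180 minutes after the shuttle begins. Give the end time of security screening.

6:26 PM

The shuttle starts at 2:38 PM.
Security screening starts at 2:38 PM + 180 min = 5:38 PM.
The taxi ride starts at 5:38 PM − 360 min = 11:38 AM.
The shuttle ends at 11:38 AM + 360 min = 5:38 PM.
Security screening ends at 5:38 PM + 48 min = 6:26 PM.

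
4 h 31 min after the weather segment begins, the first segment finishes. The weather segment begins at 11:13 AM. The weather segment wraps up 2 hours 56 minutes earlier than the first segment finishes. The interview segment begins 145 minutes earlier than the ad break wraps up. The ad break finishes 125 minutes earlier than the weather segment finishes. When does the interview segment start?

The first segment ends at 11:13 AM + 271 min = 3:44 PM.
The weather segment ends at 3:44 PM − 176 min = 12:48 PM.
The ad break ends at 12:48 PM − 125 min = 10:43 AM.
The interview segment starts at 10:43 AM − 145 min = 8:18 AM.

8:18 AM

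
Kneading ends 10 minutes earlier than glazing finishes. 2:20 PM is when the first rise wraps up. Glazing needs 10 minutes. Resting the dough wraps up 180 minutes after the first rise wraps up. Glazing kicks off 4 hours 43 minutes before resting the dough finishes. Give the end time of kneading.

Resting the dough ends at 2:20 PM + 180 min = 5:20 PM.
Glazing starts at 5:20 PM − 283 min = 12:37 PM.
Glazing ends at 12:37 PM + 10 min = 12:47 PM.
Kneading ends at 12:47 PM − 10 min = 12:37 PM.

12:37 PM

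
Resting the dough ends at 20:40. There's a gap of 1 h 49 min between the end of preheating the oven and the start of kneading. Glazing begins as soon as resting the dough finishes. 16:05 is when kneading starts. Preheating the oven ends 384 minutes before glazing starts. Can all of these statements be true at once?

Glazing starts at 20:40.
Preheating the oven ends at 20:40 − 384 min = 14:16.
Kneading starts at 14:16 + 109 min = 16:05.
That matches the stated 16:05, so the schedule is consistent.

Yes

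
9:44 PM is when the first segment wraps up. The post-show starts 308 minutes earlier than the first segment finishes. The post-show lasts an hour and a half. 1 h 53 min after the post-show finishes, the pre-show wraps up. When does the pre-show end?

7:59 PM

The post-show starts at 9:44 PM − 308 min = 4:36 PM.
The post-show ends at 4:36 PM + 90 min = 6:06 PM.
The pre-show ends at 6:06 PM + 113 min = 7:59 PM.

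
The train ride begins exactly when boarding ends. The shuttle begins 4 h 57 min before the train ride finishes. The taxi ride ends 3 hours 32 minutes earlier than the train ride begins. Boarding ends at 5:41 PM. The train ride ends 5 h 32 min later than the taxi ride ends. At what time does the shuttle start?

The train ride starts at 5:41 PM.
The taxi ride ends at 5:41 PM − 212 min = 2:09 PM.
The train ride ends at 2:09 PM + 332 min = 7:41 PM.
The shuttle starts at 7:41 PM − 297 min = 2:44 PM.

2:44 PM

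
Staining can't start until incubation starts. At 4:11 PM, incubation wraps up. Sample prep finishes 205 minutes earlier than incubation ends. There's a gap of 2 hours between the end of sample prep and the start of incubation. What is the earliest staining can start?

Sample prep ends at 4:11 PM − 205 min = 12:46 PM.
Incubation starts at 12:46 PM + 120 min = 2:46 PM.
Staining is bounded by incubation, so the earliest it can start is 2:46 PM.

2:46 PM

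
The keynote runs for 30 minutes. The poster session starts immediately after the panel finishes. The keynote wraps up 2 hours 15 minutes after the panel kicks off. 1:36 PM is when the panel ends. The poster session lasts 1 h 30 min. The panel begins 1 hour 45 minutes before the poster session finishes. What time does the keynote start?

3:06 PM

The poster session starts at 1:36 PM.
The poster session ends at 1:36 PM + 90 min = 3:06 PM.
The panel starts at 3:06 PM − 105 min = 1:21 PM.
The keynote ends at 1:21 PM + 135 min = 3:36 PM.
The keynote starts at 3:36 PM − 30 min = 3:06 PM.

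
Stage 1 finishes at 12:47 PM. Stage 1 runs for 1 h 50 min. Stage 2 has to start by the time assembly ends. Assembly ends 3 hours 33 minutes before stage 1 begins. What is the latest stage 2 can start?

Stage 1 starts at 12:47 PM − 110 min = 10:57 AM.
Assembly ends at 10:57 AM − 213 min = 7:24 AM.
Stage 2 is bounded by assembly, so the latest it can start is 7:24 AM.

7:24 AM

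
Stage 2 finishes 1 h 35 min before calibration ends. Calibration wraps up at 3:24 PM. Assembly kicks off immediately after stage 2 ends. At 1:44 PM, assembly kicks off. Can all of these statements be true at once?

Stage 2 ends at 3:24 PM − 95 min = 1:49 PM.
So assembly starts at 1:49 PM.
But assembly is also said to start at 1:44 PM — a 5-minute conflict.

No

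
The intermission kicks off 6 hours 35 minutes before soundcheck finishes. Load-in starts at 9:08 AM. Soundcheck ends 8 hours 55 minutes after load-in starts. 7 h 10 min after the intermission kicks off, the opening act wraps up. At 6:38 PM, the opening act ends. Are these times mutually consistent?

Yes

Soundcheck ends at 9:08 AM + 535 min = 6:03 PM.
The intermission starts at 6:03 PM − 395 min = 11:28 AM.
The opening act ends at 11:28 AM + 430 min = 6:38 PM.
That matches the stated 6:38 PM, so the schedule is consistent.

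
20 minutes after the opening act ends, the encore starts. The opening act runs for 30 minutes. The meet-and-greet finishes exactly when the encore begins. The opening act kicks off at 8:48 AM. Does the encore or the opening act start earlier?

The opening act ends at 8:48 AM + 30 min = 9:18 AM.
The encore starts at 9:18 AM + 20 min = 9:38 AM.
The encore starts at 9:38 AM and the opening act starts at 8:48 AM, so the opening act is first.

the opening act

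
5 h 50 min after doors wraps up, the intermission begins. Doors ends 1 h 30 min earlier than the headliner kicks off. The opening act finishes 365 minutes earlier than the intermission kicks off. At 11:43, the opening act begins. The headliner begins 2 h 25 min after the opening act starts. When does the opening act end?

12:23

The headliner starts at 11:43 + 145 min = 14:08.
Doors ends at 14:08 − 90 min = 12:38.
The intermission starts at 12:38 + 350 min = 18:28.
The opening act ends at 18:28 − 365 min = 12:23.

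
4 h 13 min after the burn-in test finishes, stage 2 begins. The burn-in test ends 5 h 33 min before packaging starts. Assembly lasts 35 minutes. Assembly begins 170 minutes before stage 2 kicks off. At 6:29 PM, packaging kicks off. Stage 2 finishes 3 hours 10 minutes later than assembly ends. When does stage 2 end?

The burn-in test ends at 6:29 PM − 333 min = 12:56 PM.
Stage 2 starts at 12:56 PM + 253 min = 5:09 PM.
Assembly starts at 5:09 PM − 170 min = 2:19 PM.
Assembly ends at 2:19 PM + 35 min = 2:54 PM.
Stage 2 ends at 2:54 PM + 190 min = 6:04 PM.

6:04 PM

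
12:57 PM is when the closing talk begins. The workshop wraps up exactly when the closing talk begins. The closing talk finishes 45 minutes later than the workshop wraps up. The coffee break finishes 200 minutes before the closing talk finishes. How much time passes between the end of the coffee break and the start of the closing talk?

The workshop ends at 12:57 PM.
The closing talk ends at 12:57 PM + 45 min = 1:42 PM.
The coffee break ends at 1:42 PM − 200 min = 10:22 AM.
From 10:22 AM to 12:57 PM is 2 hours 35 minutes.

2 hours 35 minutes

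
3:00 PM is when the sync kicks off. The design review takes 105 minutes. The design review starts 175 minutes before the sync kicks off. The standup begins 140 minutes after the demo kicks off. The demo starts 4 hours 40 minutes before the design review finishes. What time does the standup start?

The design review starts at 3:00 PM − 175 min = 12:05 PM.
The design review ends at 12:05 PM + 105 min = 1:50 PM.
The demo starts at 1:50 PM − 280 min = 9:10 AM.
The standup starts at 9:10 AM + 140 min = 11:30 AM.

11:30 AM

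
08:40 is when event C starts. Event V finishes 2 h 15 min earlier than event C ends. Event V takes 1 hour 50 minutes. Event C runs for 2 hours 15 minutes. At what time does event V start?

06:50

Event C ends at 08:40 + 135 min = 10:55.
Event V ends at 10:55 − 135 min = 08:40.
Event V starts at 08:40 − 110 min = 06:50.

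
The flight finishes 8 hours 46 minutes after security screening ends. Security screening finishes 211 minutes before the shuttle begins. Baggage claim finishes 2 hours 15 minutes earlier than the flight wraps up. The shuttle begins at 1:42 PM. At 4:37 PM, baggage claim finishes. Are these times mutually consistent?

No

Security screening ends at 1:42 PM − 211 min = 10:11 AM.
The flight ends at 10:11 AM + 526 min = 6:57 PM.
Baggage claim ends at 6:57 PM − 135 min = 4:42 PM.
But baggage claim is also said to end at 4:37 PM — a 5-minute conflict.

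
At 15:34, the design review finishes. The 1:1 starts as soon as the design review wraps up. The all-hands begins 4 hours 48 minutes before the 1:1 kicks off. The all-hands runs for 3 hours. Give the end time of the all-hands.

13:46

The 1:1 starts at 15:34.
The all-hands starts at 15:34 − 288 min = 10:46.
The all-hands ends at 10:46 + 180 min = 13:46.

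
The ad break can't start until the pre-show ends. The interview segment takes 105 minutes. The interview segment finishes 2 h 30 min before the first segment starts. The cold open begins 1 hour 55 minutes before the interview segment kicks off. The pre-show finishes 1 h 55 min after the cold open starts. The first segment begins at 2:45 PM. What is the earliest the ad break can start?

10:30 AM

The interview segment ends at 2:45 PM − 150 min = 12:15 PM.
The interview segment starts at 12:15 PM − 105 min = 10:30 AM.
The cold open starts at 10:30 AM − 115 min = 8:35 AM.
The pre-show ends at 8:35 AM + 115 min = 10:30 AM.
The ad break is bounded by the pre-show, so the earliest it can start is 10:30 AM.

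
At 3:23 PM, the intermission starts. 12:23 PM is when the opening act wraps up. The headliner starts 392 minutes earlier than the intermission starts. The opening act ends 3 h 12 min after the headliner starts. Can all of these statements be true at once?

The headliner starts at 3:23 PM − 392 min = 8:51 AM.
The opening act ends at 8:51 AM + 192 min = 12:03 PM.
But the opening act is also said to end at 12:23 PM — a 20-minute conflict.

No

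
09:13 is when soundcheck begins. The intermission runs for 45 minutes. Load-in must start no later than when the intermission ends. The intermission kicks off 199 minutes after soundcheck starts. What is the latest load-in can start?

The intermission starts at 09:13 + 199 min = 12:32.
The intermission ends at 12:32 + 45 min = 13:17.
Load-in is bounded by the intermission, so the latest it can start is 13:17.

13:17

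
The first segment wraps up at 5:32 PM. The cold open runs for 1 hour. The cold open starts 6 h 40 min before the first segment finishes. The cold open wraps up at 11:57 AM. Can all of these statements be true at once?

The cold open starts at 5:32 PM − 400 min = 10:52 AM.
The cold open ends at 10:52 AM + 60 min = 11:52 AM.
But the cold open is also said to end at 11:57 AM — a 5-minute conflict.

No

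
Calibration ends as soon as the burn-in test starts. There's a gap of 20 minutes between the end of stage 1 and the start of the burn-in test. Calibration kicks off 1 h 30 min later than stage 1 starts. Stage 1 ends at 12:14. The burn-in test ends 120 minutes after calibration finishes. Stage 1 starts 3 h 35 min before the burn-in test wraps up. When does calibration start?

The burn-in test starts at 12:14 + 20 min = 12:34.
So calibration ends at 12:34.
The burn-in test ends at 12:34 + 120 min = 14:34.
Stage 1 starts at 14:34 − 215 min = 10:59.
Calibration starts at 10:59 + 90 min = 12:29.

12:29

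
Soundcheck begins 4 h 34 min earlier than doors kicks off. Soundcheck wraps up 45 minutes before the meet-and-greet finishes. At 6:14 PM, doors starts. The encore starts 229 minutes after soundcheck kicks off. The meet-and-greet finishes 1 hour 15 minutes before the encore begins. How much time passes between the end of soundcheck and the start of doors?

165 minutes

Soundcheck starts at 6:14 PM − 274 min = 1:40 PM.
The encore starts at 1:40 PM + 229 min = 5:29 PM.
The meet-and-greet ends at 5:29 PM − 75 min = 4:14 PM.
Soundcheck ends at 4:14 PM − 45 min = 3:29 PM.
From 3:29 PM to 6:14 PM is 165 minutes.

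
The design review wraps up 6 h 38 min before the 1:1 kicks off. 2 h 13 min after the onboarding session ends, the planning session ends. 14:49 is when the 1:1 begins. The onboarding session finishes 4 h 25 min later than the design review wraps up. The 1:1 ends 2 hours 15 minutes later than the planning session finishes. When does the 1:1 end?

The design review ends at 14:49 − 398 min = 08:11.
The onboarding session ends at 08:11 + 265 min = 12:36.
The planning session ends at 12:36 + 133 min = 14:49.
The 1:1 ends at 14:49 + 135 min = 17:04.

17:04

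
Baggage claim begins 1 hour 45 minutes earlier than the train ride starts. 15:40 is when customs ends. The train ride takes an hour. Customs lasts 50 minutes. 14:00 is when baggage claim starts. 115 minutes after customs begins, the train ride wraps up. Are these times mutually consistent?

Yes

Customs starts at 15:40 − 50 min = 14:50.
The train ride ends at 14:50 + 115 min = 16:45.
The train ride starts at 16:45 − 60 min = 15:45.
Baggage claim starts at 15:45 − 105 min = 14:00.
That matches the stated 14:00, so the schedule is consistent.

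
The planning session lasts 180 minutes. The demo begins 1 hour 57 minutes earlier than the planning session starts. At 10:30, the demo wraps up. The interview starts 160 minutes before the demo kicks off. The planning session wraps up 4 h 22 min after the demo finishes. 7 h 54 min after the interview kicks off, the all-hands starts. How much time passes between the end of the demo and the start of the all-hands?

The planning session ends at 10:30 + 262 min = 14:52.
The planning session starts at 14:52 − 180 min = 11:52.
The demo starts at 11:52 − 117 min = 09:55.
The interview starts at 09:55 − 160 min = 07:15.
The all-hands starts at 07:15 + 474 min = 15:09.
From 10:30 to 15:09 is 279 minutes.

279 minutes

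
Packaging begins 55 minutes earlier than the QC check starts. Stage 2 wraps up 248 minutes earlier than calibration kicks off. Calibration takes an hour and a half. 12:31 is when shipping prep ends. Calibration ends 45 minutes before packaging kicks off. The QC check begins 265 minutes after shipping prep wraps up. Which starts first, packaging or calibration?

The QC check starts at 12:31 + 265 min = 16:56.
Packaging starts at 16:56 − 55 min = 16:01.
Calibration ends at 16:01 − 45 min = 15:16.
Calibration starts at 15:16 − 90 min = 13:46.
Packaging starts at 16:01 and calibration starts at 13:46, so calibration is first.

calibration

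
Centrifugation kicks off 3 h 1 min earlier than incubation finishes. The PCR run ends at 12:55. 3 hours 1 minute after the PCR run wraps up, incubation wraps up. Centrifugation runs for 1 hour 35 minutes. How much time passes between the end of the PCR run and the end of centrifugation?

Incubation ends at 12:55 + 181 min = 15:56.
Centrifugation starts at 15:56 − 181 min = 12:55.
Centrifugation ends at 12:55 + 95 min = 14:30.
From 12:55 to 14:30 is 1 h 35 min.

1 h 35 min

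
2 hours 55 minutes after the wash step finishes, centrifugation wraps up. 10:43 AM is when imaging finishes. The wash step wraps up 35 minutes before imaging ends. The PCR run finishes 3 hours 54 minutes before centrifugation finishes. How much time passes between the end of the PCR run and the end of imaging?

1 hour 34 minutes

The wash step ends at 10:43 AM − 35 min = 10:08 AM.
Centrifugation ends at 10:08 AM + 175 min = 1:03 PM.
The PCR run ends at 1:03 PM − 234 min = 9:09 AM.
From 9:09 AM to 10:43 AM is 1 hour 34 minutes.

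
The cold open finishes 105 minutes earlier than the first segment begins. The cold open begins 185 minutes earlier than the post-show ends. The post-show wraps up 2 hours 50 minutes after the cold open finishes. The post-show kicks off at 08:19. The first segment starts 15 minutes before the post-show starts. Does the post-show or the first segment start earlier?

The first segment starts at 08:19 − 15 min = 08:04.
The post-show starts at 08:19 and the first segment starts at 08:04, so the first segment is first.

the first segment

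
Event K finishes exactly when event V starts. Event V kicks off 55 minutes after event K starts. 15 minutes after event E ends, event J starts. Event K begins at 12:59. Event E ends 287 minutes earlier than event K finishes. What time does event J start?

09:22

Event V starts at 12:59 + 55 min = 13:54.
So event K ends at 13:54.
Event E ends at 13:54 − 287 min = 09:07.
Event J starts at 09:07 + 15 min = 09:22.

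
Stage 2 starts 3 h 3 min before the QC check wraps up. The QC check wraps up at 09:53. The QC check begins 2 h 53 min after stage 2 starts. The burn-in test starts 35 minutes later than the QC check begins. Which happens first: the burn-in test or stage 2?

Stage 2 starts at 09:53 − 183 min = 06:50.
The QC check starts at 06:50 + 173 min = 09:43.
The burn-in test starts at 09:43 + 35 min = 10:18.
The burn-in test starts at 10:18 and stage 2 starts at 06:50, so stage 2 is first.

stage 2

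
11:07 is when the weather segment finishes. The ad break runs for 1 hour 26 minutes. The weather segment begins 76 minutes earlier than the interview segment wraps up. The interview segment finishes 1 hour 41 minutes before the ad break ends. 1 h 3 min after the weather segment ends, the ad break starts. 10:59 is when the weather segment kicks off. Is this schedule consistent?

The ad break starts at 11:07 + 63 min = 12:10.
The ad break ends at 12:10 + 86 min = 13:36.
The interview segment ends at 13:36 − 101 min = 11:55.
The weather segment starts at 11:55 − 76 min = 10:39.
But the weather segment is also said to start at 10:59 — a 20-minute conflict.

No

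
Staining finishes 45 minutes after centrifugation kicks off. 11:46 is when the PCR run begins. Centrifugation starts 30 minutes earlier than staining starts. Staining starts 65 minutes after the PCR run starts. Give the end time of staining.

Staining starts at 11:46 + 65 min = 12:51.
Centrifugation starts at 12:51 − 30 min = 12:21.
Staining ends at 12:21 + 45 min = 13:06.

13:06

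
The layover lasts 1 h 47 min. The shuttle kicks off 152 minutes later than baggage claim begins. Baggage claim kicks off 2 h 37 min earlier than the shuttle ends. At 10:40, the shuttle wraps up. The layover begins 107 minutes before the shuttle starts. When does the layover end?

Baggage claim starts at 10:40 − 157 min = 08:03.
The shuttle starts at 08:03 + 152 min = 10:35.
The layover starts at 10:35 − 107 min = 08:48.
The layover ends at 08:48 + 107 min = 10:35.

10:35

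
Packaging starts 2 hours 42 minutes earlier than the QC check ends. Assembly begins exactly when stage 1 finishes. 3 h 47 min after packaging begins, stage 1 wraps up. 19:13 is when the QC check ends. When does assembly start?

20:18

Packaging starts at 19:13 − 162 min = 16:31.
Stage 1 ends at 16:31 + 227 min = 20:18.
So assembly starts at 20:18.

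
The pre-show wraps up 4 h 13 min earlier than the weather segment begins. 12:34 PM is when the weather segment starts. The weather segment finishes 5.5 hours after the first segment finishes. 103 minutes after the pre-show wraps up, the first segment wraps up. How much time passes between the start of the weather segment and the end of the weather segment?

3 hours

The pre-show ends at 12:34 PM − 253 min = 8:21 AM.
The first segment ends at 8:21 AM + 103 min = 10:04 AM.
The weather segment ends at 10:04 AM + 330 min = 3:34 PM.
From 12:34 PM to 3:34 PM is 3 hours.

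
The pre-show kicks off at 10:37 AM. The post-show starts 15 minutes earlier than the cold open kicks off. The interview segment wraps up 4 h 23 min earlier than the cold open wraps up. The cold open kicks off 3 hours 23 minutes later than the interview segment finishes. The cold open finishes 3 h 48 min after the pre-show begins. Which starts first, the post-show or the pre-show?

the pre-show

The cold open ends at 10:37 AM + 228 min = 2:25 PM.
The interview segment ends at 2:25 PM − 263 min = 10:02 AM.
The cold open starts at 10:02 AM + 203 min = 1:25 PM.
The post-show starts at 1:25 PM − 15 min = 1:10 PM.
The post-show starts at 1:10 PM and the pre-show starts at 10:37 AM, so the pre-show is first.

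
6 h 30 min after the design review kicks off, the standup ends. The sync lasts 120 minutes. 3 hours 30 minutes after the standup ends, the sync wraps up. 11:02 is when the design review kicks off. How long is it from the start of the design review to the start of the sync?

8 hours

The standup ends at 11:02 + 390 min = 17:32.
The sync ends at 17:32 + 210 min = 21:02.
The sync starts at 21:02 − 120 min = 19:02.
From 11:02 to 19:02 is 8 hours.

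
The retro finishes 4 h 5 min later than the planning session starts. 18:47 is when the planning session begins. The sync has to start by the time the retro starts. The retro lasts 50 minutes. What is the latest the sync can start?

The retro ends at 18:47 + 245 min = 22:52.
The retro starts at 22:52 − 50 min = 22:02.
The sync is bounded by the retro, so the latest it can start is 22:02.

22:02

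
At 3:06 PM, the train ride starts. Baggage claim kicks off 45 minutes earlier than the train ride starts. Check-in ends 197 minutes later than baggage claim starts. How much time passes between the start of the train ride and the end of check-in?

Baggage claim starts at 3:06 PM − 45 min = 2:21 PM.
Check-in ends at 2:21 PM + 197 min = 5:38 PM.
From 3:06 PM to 5:38 PM is 152 minutes.

152 minutes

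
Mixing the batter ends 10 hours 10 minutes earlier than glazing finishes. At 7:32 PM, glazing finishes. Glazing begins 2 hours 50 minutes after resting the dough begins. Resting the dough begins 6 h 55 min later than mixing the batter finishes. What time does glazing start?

7:07 PM

Mixing the batter ends at 7:32 PM − 610 min = 9:22 AM.
Resting the dough starts at 9:22 AM + 415 min = 4:17 PM.
Glazing starts at 4:17 PM + 170 min = 7:07 PM.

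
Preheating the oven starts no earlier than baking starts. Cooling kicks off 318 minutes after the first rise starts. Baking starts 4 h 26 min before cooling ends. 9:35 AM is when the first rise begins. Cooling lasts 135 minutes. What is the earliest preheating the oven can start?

12:42 PM

Cooling starts at 9:35 AM + 318 min = 2:53 PM.
Cooling ends at 2:53 PM + 135 min = 5:08 PM.
Baking starts at 5:08 PM − 266 min = 12:42 PM.
Preheating the oven is bounded by baking, so the earliest it can start is 12:42 PM.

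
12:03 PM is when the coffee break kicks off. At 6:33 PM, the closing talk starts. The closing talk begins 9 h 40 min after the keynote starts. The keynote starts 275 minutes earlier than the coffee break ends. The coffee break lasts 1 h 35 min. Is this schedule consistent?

The coffee break ends at 12:03 PM + 95 min = 1:38 PM.
The keynote starts at 1:38 PM − 275 min = 9:03 AM.
The closing talk starts at 9:03 AM + 580 min = 6:43 PM.
But the closing talk is also said to start at 6:33 PM — a 10-minute conflict.

No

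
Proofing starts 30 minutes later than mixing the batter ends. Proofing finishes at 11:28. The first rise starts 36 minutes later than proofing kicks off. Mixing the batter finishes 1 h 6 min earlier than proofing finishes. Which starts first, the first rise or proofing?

Mixing the batter ends at 11:28 − 66 min = 10:22.
Proofing starts at 10:22 + 30 min = 10:52.
The first rise starts at 10:52 + 36 min = 11:28.
The first rise starts at 11:28 and proofing starts at 10:52, so proofing is first.

proofing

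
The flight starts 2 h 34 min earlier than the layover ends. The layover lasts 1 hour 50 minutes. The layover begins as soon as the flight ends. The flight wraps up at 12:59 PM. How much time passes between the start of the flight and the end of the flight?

The layover starts at 12:59 PM.
The layover ends at 12:59 PM + 110 min = 2:49 PM.
The flight starts at 2:49 PM − 154 min = 12:15 PM.
From 12:15 PM to 12:59 PM is 44 minutes.

44 minutes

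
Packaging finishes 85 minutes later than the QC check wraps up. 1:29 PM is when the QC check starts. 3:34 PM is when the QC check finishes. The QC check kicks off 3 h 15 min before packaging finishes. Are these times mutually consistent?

No

Packaging ends at 3:34 PM + 85 min = 4:59 PM.
The QC check starts at 4:59 PM − 195 min = 1:44 PM.
But the QC check is also said to start at 1:29 PM — a 15-minute conflict.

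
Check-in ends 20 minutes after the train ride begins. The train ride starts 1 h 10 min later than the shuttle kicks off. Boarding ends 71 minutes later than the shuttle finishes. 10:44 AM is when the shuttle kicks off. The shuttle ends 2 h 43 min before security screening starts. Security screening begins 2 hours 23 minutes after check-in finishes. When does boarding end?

The train ride starts at 10:44 AM + 70 min = 11:54 AM.
Check-in ends at 11:54 AM + 20 min = 12:14 PM.
Security screening starts at 12:14 PM + 143 min = 2:37 PM.
The shuttle ends at 2:37 PM − 163 min = 11:54 AM.
Boarding ends at 11:54 AM + 71 min = 1:05 PM.

1:05 PM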